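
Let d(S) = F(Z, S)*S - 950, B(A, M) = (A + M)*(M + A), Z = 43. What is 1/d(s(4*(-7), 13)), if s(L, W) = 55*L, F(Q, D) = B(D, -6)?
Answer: -1/3680779590 ≈ -2.7168e-10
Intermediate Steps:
B(A, M) = (A + M)**2 (B(A, M) = (A + M)*(A + M) = (A + M)**2)
F(Q, D) = (-6 + D)**2 (F(Q, D) = (D - 6)**2 = (-6 + D)**2)
d(S) = -950 + S*(-6 + S)**2 (d(S) = (-6 + S)**2*S - 950 = S*(-6 + S)**2 - 950 = -950 + S*(-6 + S)**2)
1/d(s(4*(-7), 13)) = 1/(-950 + (55*(4*(-7)))*(-6 + 55*(4*(-7)))**2) = 1/(-950 + (55*(-28))*(-6 + 55*(-28))**2) = 1/(-950 - 1540*(-6 - 1540)**2) = 1/(-950 - 1540*(-1546)**2) = 1/(-950 - 1540*2390116) = 1/(-950 - 3680778640) = 1/(-3680779590) = -1/3680779590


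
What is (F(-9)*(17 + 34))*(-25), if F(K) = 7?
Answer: -8925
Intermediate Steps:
(F(-9)*(17 + 34))*(-25) = (7*(17 + 34))*(-25) = (7*51)*(-25) = 357*(-25) = -8925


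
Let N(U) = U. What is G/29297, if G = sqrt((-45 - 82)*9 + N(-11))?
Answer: I*sqrt(1154)/29297 ≈ 0.0011595*I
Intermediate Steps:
G = I*sqrt(1154) (G = sqrt((-45 - 82)*9 - 11) = sqrt(-127*9 - 11) = sqrt(-1143 - 11) = sqrt(-1154) = I*sqrt(1154) ≈ 33.971*I)
G/29297 = (I*sqrt(1154))/29297 = (I*sqrt(1154))*(1/29297) = I*sqrt(1154)/29297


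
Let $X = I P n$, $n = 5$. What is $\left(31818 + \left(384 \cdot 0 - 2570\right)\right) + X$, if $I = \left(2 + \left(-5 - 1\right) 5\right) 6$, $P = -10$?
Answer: $37648$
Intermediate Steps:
$I = -168$ ($I = \left(2 - 30\right) 6 = \left(-28\right) 6 = -168$)
$X = 8400$ ($X = \left(-168\right) \left(-10\right) 5 = 1680 \cdot 5 = 8400$)
$\left(31818 + \left(384 \cdot 0 - 2570\right)\right) + X = \left(31818 + \left(384 \cdot 0 - 2570\right)\right) + 8400 = \left(31818 + \left(0 - 2570\right)\right) + 8400 = \left(31818 - 2570\right) + 8400 = 29248 + 8400 = 37648$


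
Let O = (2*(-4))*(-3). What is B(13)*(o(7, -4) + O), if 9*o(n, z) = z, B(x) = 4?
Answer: 848/9 ≈ 94.222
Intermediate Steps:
o(n, z) = z/9
O = 24 (O = -8*(-3) = 24)
B(13)*(o(7, -4) + O) = 4*((⅑)*(-4) + 24) = 4*(-4/9 + 24) = 4*(212/9) = 848/9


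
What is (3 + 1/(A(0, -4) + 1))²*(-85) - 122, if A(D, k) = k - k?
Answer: -1482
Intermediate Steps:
A(D, k) = 0
(3 + 1/(A(0, -4) + 1))²*(-85) - 122 = (3 + 1/(0 + 1))²*(-85) - 122 = (3 + 1/1)²*(-85) - 122 = (3 + 1)²*(-85) - 122 = 4²*(-85) - 122 = 16*(-85) - 122 = -1360 - 122 = -1482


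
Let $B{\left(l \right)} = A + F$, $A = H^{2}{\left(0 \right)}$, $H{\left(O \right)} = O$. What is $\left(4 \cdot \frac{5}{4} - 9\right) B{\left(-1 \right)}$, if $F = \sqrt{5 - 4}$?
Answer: $-4$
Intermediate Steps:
$A = 0$ ($A = 0^{2} = 0$)
$F = 1$ ($F = \sqrt{1} = 1$)
$B{\left(l \right)} = 1$ ($B{\left(l \right)} = 0 + 1 = 1$)
$\left(4 \cdot \frac{5}{4} - 9\right) B{\left(-1 \right)} = \left(4 \cdot \frac{5}{4} - 9\right) 1 = \left(5 - 9\right) 1 = \left(-4\right) 1 = -4$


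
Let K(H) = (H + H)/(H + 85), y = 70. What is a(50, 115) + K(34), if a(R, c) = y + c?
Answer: 1299/7 ≈ 185.57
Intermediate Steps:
a(R, c) = 70 + c
K(H) = 2*H/(85 + H) (K(H) = (2*H)/(85 + H) = 2*H/(85 + H))
a(50, 115) + K(34) = (70 + 115) + 2*34/(85 + 34) = 185 + 2*34/119 = 185 + 2*34*(1/119) = 185 + 4/7 = 1299/7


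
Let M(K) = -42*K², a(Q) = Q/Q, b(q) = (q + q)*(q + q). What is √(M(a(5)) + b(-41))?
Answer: √6682 ≈ 81.744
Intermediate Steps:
b(q) = 4*q² (b(q) = (2*q)*(2*q) = 4*q²)
a(Q) = 1
√(M(a(5)) + b(-41)) = √(-42*1² + 4*(-41)²) = √(-42*1 + 4*1681) = √(-42 + 6724) = √6682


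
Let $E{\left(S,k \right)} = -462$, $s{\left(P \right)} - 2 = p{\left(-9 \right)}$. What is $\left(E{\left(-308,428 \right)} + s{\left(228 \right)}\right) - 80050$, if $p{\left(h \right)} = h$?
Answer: $-80519$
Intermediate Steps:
$s{\left(P \right)} = -7$ ($s{\left(P \right)} = 2 - 9 = -7$)
$\left(E{\left(-308,428 \right)} + s{\left(228 \right)}\right) - 80050 = \left(-462 - 7\right) - 80050 = -469 - 80050 = -80519$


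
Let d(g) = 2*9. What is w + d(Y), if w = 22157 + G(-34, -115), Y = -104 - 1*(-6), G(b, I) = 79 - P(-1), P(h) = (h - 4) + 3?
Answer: 22256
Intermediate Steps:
P(h) = -1 + h (P(h) = (-4 + h) + 3 = -1 + h)
G(b, I) = 81 (G(b, I) = 79 - (-1 - 1) = 79 - 1*(-2) = 79 + 2 = 81)
Y = -98 (Y = -104 + 6 = -98)
d(g) = 18
w = 22238 (w = 22157 + 81 = 22238)
w + d(Y) = 22238 + 18 = 22256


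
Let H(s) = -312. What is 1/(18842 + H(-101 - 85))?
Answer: 1/18530 ≈ 5.3967e-5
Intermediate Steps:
1/(18842 + H(-101 - 85)) = 1/(18842 - 312) = 1/18530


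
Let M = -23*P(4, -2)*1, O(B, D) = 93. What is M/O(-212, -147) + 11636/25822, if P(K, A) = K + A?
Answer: -52832/1200723 ≈ -0.044000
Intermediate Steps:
P(K, A) = A + K
M = -46 (M = -23*(-2 + 4)*1 = -23*2*1 = -46*1 = -46)
M/O(-212, -147) + 11636/25822 = -46/93 + 11636/25822 = -46*1/93 + 11636*(1/25822) = -46/93 + 5818/12911 = -52832/1200723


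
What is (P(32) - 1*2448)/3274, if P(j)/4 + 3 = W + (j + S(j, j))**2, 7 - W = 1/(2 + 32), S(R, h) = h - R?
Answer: 14143/27829 ≈ 0.50821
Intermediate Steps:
W = 237/34 (W = 7 - 1/(2 + 32) = 7 - 1/34 = 237/34 ≈ 6.9706)
P(j) = 270/17 + 4*j**2 (P(j) = -12 + 4*(237/34 + (j + (j - j))**2) = -12 + 4*(237/34 + (j + 0)**2) = -12 + 4*(237/34 + j**2) = -12 + (474/17 + 4*j**2) = 270/17 + 4*j**2)
(P(32) - 1*2448)/3274 = ((270/17 + 4*32**2) - 1*2448)/3274 = ((270/17 + 4*1024) - 2448)*(1/3274) = ((270/17 + 4096) - 2448)*(1/3274) = (69902/17 - 2448)*(1/3274) = (28286/17)*(1/3274) = 14143/27829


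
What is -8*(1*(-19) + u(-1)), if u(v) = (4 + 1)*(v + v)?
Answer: 232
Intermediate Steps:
u(v) = 10*v (u(v) = 5*(2*v) = 10*v)
-8*(1*(-19) + u(-1)) = -8*(1*(-19) + 10*(-1)) = -8*(-19 - 10) = -8*(-29) = 232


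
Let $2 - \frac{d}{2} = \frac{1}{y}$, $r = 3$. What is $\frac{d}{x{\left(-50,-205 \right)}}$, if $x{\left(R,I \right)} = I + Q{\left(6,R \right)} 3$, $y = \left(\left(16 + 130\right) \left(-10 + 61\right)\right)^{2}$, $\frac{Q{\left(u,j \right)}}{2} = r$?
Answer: $- \frac{110885831}{5183912646} \approx -0.02139$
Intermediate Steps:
$Q{\left(u,j \right)} = 6$ ($Q{\left(u,j \right)} = 2 \cdot 3 = 6$)
$y = 55442916$ ($y = \left(146 \cdot 51\right)^{2} = 7446^{2} = 55442916$)
$x{\left(R,I \right)} = 18 + I$ ($x{\left(R,I \right)} = I + 6 \cdot 3 = I + 18 = 18 + I$)
$d = \frac{110885831}{27721458}$ ($d = 4 - \frac{2}{55442916} = 4 - \frac{1}{27721458} = \frac{110885831}{27721458} \approx 4.0$)
$\frac{d}{x{\left(-50,-205 \right)}} = \frac{110885831}{27721458 \left(18 - 205\right)} = \frac{110885831}{27721458 \left(-187\right)} = \frac{110885831}{27721458} \left(- \frac{1}{187}\right) = - \frac{110885831}{5183912646}$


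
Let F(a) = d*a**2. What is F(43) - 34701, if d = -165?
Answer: -339786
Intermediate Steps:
F(a) = -165*a**2
F(43) - 34701 = -165*43**2 - 34701 = -165*1849 - 34701 = -305085 - 34701 = -339786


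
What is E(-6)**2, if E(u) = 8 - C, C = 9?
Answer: 1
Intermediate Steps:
E(u) = -1 (E(u) = 8 - 1*9 = 8 - 9 = -1)
E(-6)**2 = (-1)**2 = 1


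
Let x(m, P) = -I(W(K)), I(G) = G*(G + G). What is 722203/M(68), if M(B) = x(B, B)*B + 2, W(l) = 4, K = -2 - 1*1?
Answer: -722203/2174 ≈ -332.20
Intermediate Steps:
K = -3 (K = -2 - 1 = -3)
I(G) = 2*G² (I(G) = G*(2*G) = 2*G²)
x(m, P) = -32 (x(m, P) = -2*4² = -2*16 = -1*32 = -32)
M(B) = 2 - 32*B (M(B) = -32*B + 2 = 2 - 32*B)
722203/M(68) = 722203/(2 - 32*68) = 722203/(2 - 2176) = 722203/(-2174) = 722203*(-1/2174) = -722203/2174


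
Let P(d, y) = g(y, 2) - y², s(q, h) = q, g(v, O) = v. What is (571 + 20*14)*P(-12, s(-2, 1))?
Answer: -5106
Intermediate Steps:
P(d, y) = y - y²
(571 + 20*14)*P(-12, s(-2, 1)) = (571 + 20*14)*(-2*(1 - 1*(-2))) = (571 + 280)*(-2*(1 + 2)) = 851*(-2*3) = 851*(-6) = -5106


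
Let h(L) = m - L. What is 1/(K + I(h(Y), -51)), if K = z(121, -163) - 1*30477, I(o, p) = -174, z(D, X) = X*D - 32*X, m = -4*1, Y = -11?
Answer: -1/45158 ≈ -2.2144e-5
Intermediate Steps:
m = -4
z(D, X) = -32*X + D*X (z(D, X) = D*X - 32*X = -32*X + D*X)
h(L) = -4 - L
K = -44984 (K = -163*(-32 + 121) - 1*30477 = -163*89 - 30477 = -14507 - 30477 = -44984)
1/(K + I(h(Y), -51)) = 1/(-44984 - 174) = 1/(-45158) = -1/45158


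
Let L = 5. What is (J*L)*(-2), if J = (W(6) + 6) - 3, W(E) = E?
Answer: -90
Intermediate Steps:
J = 9 (J = (6 + 6) - 3 = 12 - 3 = 9)
(J*L)*(-2) = (9*5)*(-2) = 45*(-2) = -90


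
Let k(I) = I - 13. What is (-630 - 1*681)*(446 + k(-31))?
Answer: -527022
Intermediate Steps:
k(I) = -13 + I
(-630 - 1*681)*(446 + k(-31)) = (-630 - 1*681)*(446 + (-13 - 31)) = (-630 - 681)*(446 - 44) = -1311*402 = -527022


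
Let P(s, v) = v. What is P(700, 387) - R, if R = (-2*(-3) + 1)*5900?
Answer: -40913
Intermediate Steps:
R = 41300 (R = (6 + 1)*5900 = 7*5900 = 41300)
P(700, 387) - R = 387 - 1*41300 = 387 - 41300 = -40913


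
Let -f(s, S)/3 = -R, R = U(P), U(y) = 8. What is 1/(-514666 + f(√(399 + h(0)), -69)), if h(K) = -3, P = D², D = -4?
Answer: -1/514642 ≈ -1.9431e-6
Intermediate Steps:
P = 16 (P = (-4)² = 16)
R = 8
f(s, S) = 24 (f(s, S) = -(-3)*8 = -3*(-8) = 24)
1/(-514666 + f(√(399 + h(0)), -69)) = 1/(-514666 + 24) = 1/(-514642) = -1/514642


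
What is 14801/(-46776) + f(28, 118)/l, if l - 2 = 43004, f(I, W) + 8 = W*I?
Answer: -241179055/1005824328 ≈ -0.23978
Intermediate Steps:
f(I, W) = -8 + I*W (f(I, W) = -8 + W*I = -8 + I*W)
l = 43006 (l = 2 + 43004 = 43006)
14801/(-46776) + f(28, 118)/l = 14801/(-46776) + (-8 + 28*118)/43006 = 14801*(-1/46776) + (-8 + 3304)*(1/43006) = -14801/46776 + 3296*(1/43006) = -14801/46776 + 1648/21503 = -241179055/1005824328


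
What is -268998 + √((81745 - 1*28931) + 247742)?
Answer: -268998 + 2*√75139 ≈ -2.6845e+5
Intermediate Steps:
-268998 + √((81745 - 1*28931) + 247742) = -268998 + √((81745 - 28931) + 247742) = -268998 + √(52814 + 247742) = -268998 + √300556 = -268998 + 2*√75139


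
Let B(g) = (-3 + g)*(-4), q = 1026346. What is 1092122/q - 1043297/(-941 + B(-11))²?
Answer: -1825478384/6812371575 ≈ -0.26797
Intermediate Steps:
B(g) = 12 - 4*g
1092122/q - 1043297/(-941 + B(-11))² = 1092122/1026346 - 1043297/(-941 + (12 - 4*(-11)))² = 1092122*(1/1026346) - 1043297/(-941 + (12 + 44))² = 546061/513173 - 1043297/(-941 + 56)² = 546061/513173 - 1043297/((-885)²) = 546061/513173 - 1043297/783225 = 546061/513173 - 1043297*1/783225 = 546061/513173 - 17683/13275 = -1825478384/6812371575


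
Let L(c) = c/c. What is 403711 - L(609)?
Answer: 403710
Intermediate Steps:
L(c) = 1
403711 - L(609) = 403711 - 1*1 = 403711 - 1 = 403710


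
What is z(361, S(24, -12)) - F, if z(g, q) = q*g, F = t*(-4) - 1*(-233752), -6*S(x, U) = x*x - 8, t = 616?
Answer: -796388/3 ≈ -2.6546e+5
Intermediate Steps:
S(x, U) = 4/3 - x**2/6 (S(x, U) = -(x*x - 8)/6 = -(x**2 - 8)/6 = -(-8 + x**2)/6 = 4/3 - x**2/6)
F = 231288 (F = 616*(-4) - 1*(-233752) = -2464 + 233752 = 231288)
z(g, q) = g*q
z(361, S(24, -12)) - F = 361*(4/3 - 1/6*24**2) - 1*231288 = 361*(4/3 - 1/6*576) - 231288 = 361*(4/3 - 96) - 231288 = 361*(-284/3) - 231288 = -102524/3 - 231288 = -796388/3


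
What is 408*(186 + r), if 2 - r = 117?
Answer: 28968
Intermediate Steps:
r = -115 (r = 2 - 1*117 = 2 - 117 = -115)
408*(186 + r) = 408*(186 - 115) = 408*71 = 28968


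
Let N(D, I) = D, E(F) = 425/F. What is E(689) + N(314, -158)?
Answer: 216771/689 ≈ 314.62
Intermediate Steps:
E(689) + N(314, -158) = 425/689 + 314 = 216771/689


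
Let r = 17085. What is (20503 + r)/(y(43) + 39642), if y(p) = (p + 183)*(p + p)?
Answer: 18794/29539 ≈ 0.63624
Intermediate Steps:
y(p) = 2*p*(183 + p) (y(p) = (183 + p)*(2*p) = 2*p*(183 + p))
(20503 + r)/(y(43) + 39642) = (20503 + 17085)/(2*43*(183 + 43) + 39642) = 37588/(2*43*226 + 39642) = 37588/(19436 + 39642) = 37588/59078 = 37588*(1/59078) = 18794/29539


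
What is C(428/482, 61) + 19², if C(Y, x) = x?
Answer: 422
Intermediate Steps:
C(428/482, 61) + 19² = 61 + 19² = 61 + 361 = 422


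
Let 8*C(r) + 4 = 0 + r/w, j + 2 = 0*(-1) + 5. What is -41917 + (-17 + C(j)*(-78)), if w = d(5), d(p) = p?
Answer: -838017/20 ≈ -41901.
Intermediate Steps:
w = 5
j = 3 (j = -2 + (0*(-1) + 5) = -2 + (0 + 5) = -2 + 5 = 3)
C(r) = -½ + r/40 (C(r) = -½ + (0 + r/5)/8 = -½ + (r/5)/8 = -½ + r/40)
-41917 + (-17 + C(j)*(-78)) = -41917 + (-17 + (-½ + (1/40)*3)*(-78)) = -41917 + (-17 + (-½ + 3/40)*(-78)) = -41917 + (-17 - 17/40*(-78)) = -41917 + (-17 + 663/20) = -41917 + 323/20 = -838017/20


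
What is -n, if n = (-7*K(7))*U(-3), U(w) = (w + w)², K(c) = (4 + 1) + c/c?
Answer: 1512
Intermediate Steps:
K(c) = 6 (K(c) = 5 + 1 = 6)
U(w) = 4*w² (U(w) = (2*w)² = 4*w²)
n = -1512 (n = (-7*6)*(4*(-3)²) = -168*9 = -42*36 = -1512)
-n = -1*(-1512) = 1512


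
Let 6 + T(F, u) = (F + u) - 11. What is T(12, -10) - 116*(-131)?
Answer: 15181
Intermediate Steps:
T(F, u) = -17 + F + u (T(F, u) = -6 + ((F + u) - 11) = -6 + (-11 + F + u) = -17 + F + u)
T(12, -10) - 116*(-131) = (-17 + 12 - 10) - 116*(-131) = -15 + 15196 = 15181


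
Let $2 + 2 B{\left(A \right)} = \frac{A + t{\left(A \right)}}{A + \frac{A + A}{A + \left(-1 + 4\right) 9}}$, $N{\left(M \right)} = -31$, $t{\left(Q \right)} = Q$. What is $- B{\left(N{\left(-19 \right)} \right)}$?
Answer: $-1$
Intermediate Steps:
$B{\left(A \right)} = -1 + \frac{A}{A + \frac{2 A}{27 + A}}$ ($B{\left(A \right)} = -1 + \frac{\left(A + A\right) \frac{1}{A + \frac{A + A}{A + \left(-1 + 4\right) 9}}}{2} = -1 + \frac{2 A \frac{1}{A + \frac{2 A}{A + 3 \cdot 9}}}{2} = -1 + \frac{2 A \frac{1}{A + \frac{2 A}{A + 27}}}{2} = -1 + \frac{2 A \frac{1}{A + \frac{2 A}{27 + A}}}{2} = -1 + \frac{A}{A + \frac{2 A}{27 + A}}$)
$- B{\left(N{\left(-19 \right)} \right)} = - \frac{-2}{29 - 31} = - \frac{-2}{-2} = - \frac{\left(-2\right) \left(-1\right)}{2} = \left(-1\right) 1 = -1$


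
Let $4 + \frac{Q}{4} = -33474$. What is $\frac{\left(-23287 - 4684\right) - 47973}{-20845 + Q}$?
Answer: $\frac{75944}{154757} \approx 0.49073$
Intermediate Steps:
$Q = -133912$ ($Q = -16 + 4 \left(-33474\right) = -16 - 133896 = -133912$)
$\frac{\left(-23287 - 4684\right) - 47973}{-20845 + Q} = \frac{\left(-23287 - 4684\right) - 47973}{-20845 - 133912} = \frac{\left(-23287 - 4684\right) - 47973}{-154757} = \left(-27971 - 47973\right) \left(- \frac{1}{154757}\right) = \left(-75944\right) \left(- \frac{1}{154757}\right) = \frac{75944}{154757}$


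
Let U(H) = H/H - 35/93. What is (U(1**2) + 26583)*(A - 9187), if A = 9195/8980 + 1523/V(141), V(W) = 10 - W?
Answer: -5349945648270047/21880668 ≈ -2.4451e+8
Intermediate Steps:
U(H) = 58/93 (U(H) = 1 - 35*1/93 = 1 - 35/93 = 58/93)
A = -2494399/235276 (A = 9195/8980 + 1523/(10 - 1*141) = 9195*(1/8980) + 1523/(10 - 141) = 1839/1796 + 1523/(-131) = 1839/1796 + 1523*(-1/131) = 1839/1796 - 1523/131 = -2494399/235276 ≈ -10.602)
(U(1**2) + 26583)*(A - 9187) = (58/93 + 26583)*(-2494399/235276 - 9187) = (2472277/93)*(-2163975011/235276) = -5349945648270047/21880668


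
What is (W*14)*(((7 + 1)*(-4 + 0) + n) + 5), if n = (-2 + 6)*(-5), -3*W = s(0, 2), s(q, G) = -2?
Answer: -1316/3 ≈ -438.67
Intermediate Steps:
W = 2/3 (W = -1/3*(-2) = 2/3 ≈ 0.66667)
n = -20 (n = 4*(-5) = -20)
(W*14)*(((7 + 1)*(-4 + 0) + n) + 5) = ((2/3)*14)*(((7 + 1)*(-4 + 0) - 20) + 5) = 28*((8*(-4) - 20) + 5)/3 = 28*((-32 - 20) + 5)/3 = 28*(-52 + 5)/3 = (28/3)*(-47) = -1316/3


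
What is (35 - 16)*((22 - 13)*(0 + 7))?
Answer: 1197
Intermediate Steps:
(35 - 16)*((22 - 13)*(0 + 7)) = 19*(9*7) = 19*63 = 1197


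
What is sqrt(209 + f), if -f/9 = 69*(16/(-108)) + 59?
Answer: I*sqrt(230) ≈ 15.166*I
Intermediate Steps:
f = -439 (f = -9*(69*(16/(-108)) + 59) = -9*(69*(16*(-1/108)) + 59) = -9*(69*(-4/27) + 59) = -9*(-92/9 + 59) = -9*439/9 = -439)
sqrt(209 + f) = sqrt(209 - 439) = sqrt(-230) = I*sqrt(230)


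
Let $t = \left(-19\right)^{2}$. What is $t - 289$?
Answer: $72$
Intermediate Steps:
$t = 361$
$t - 289 = 361 - 289 = 72$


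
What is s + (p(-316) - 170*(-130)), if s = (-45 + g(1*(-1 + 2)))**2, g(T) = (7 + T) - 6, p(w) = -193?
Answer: 23756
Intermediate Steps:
g(T) = 1 + T
s = 1849 (s = (-45 + (1 + 1*(-1 + 2)))**2 = (-45 + (1 + 1*1))**2 = (-45 + (1 + 1))**2 = (-45 + 2)**2 = (-43)**2 = 1849)
s + (p(-316) - 170*(-130)) = 1849 + (-193 - 170*(-130)) = 1849 + (-193 + 22100) = 1849 + 21907 = 23756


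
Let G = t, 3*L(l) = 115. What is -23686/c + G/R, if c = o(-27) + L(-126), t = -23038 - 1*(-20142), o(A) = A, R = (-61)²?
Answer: -132252641/63257 ≈ -2090.7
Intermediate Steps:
R = 3721
L(l) = 115/3 (L(l) = (⅓)*115 = 115/3)
t = -2896 (t = -23038 + 20142 = -2896)
G = -2896
c = 34/3 (c = -27 + 115/3 = 34/3 ≈ 11.333)
-23686/c + G/R = -23686/34/3 - 2896/3721 = -23686*3/34 - 2896*1/3721 = -35529/17 - 2896/3721 = -132252641/63257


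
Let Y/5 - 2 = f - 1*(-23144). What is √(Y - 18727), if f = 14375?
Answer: √168878 ≈ 410.95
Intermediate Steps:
Y = 187605 (Y = 10 + 5*(14375 - 1*(-23144)) = 10 + 5*(14375 + 23144) = 10 + 5*37519 = 10 + 187595 = 187605)
√(Y - 18727) = √(187605 - 18727) = √168878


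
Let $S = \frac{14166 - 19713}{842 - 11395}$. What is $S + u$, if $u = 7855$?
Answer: $\frac{82899362}{10553} \approx 7855.5$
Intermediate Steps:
$S = \frac{5547}{10553}$ ($S = - \frac{5547}{-10553} = \left(-5547\right) \left(- \frac{1}{10553}\right) = \frac{5547}{10553} \approx 0.52563$)
$S + u = \frac{5547}{10553} + 7855 = \frac{82899362}{10553}$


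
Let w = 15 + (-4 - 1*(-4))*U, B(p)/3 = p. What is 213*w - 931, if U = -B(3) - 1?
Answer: 2264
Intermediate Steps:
B(p) = 3*p
U = -10 (U = -3*3 - 1 = -1*9 - 1 = -9 - 1 = -10)
w = 15 (w = 15 + (-4 - 1*(-4))*(-10) = 15 + (-4 + 4)*(-10) = 15 + 0*(-10) = 15 + 0 = 15)
213*w - 931 = 213*15 - 931 = 3195 - 931 = 2264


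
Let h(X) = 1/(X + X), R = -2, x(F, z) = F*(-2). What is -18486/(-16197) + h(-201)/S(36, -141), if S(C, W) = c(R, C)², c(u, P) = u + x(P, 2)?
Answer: 13564725625/11885099448 ≈ 1.1413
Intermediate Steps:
x(F, z) = -2*F
c(u, P) = u - 2*P
h(X) = 1/(2*X)
S(C, W) = (-2 - 2*C)²
-18486/(-16197) + h(-201)/S(36, -141) = -18486/(-16197) + ((½)/(-201))/((4*(1 + 36)²)) = -18486*(-1/16197) + ((½)*(-1/201))/((4*37²)) = 6162/5399 - 1/(402*(4*1369)) = 6162/5399 - 1/402/5476 = 6162/5399 - 1/402*1/5476 = 6162/5399 - 1/2201352 = 13564725625/11885099448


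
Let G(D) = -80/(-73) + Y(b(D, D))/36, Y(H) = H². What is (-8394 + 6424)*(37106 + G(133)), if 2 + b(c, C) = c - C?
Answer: -48027486950/657 ≈ -7.3101e+7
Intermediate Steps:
b(c, C) = -2 + c - C (b(c, C) = -2 + (c - C) = -2 + c - C)
G(D) = 793/657 (G(D) = -80/(-73) + (-2 + D - D)²/36 = -80*(-1/73) + (-2)²*(1/36) = 80/73 + 4*(1/36) = 80/73 + ⅑ = 793/657)
(-8394 + 6424)*(37106 + G(133)) = (-8394 + 6424)*(37106 + 793/657) = -1970*24379435/657 = -48027486950/657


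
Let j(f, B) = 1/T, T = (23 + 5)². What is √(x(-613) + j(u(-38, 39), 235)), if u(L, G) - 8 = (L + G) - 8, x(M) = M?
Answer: 3*I*√53399/28 ≈ 24.759*I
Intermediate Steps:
T = 784 (T = 28² = 784)
u(L, G) = G + L (u(L, G) = 8 + ((L + G) - 8) = 8 + ((G + L) - 8) = 8 + (-8 + G + L) = G + L)
j(f, B) = 1/784
√(x(-613) + j(u(-38, 39), 235)) = √(-613 + 1/784) = √(-480591/784) = 3*I*√53399/28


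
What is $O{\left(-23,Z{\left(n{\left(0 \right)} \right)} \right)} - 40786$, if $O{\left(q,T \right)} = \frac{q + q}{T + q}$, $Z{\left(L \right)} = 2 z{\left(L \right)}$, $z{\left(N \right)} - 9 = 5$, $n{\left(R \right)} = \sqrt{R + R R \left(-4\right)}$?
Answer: $- \frac{203976}{5} \approx -40795.0$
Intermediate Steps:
$n{\left(R \right)} = \sqrt{R - 4 R^{2}}$ ($n{\left(R \right)} = \sqrt{R + R^{2} \left(-4\right)} = \sqrt{R - 4 R^{2}}$)
$z{\left(N \right)} = 14$ ($z{\left(N \right)} = 9 + 5 = 14$)
$Z{\left(L \right)} = 28$ ($Z{\left(L \right)} = 2 \cdot 14 = 28$)
$O{\left(q,T \right)} = \frac{2 q}{T + q}$
$O{\left(-23,Z{\left(n{\left(0 \right)} \right)} \right)} - 40786 = 2 \left(-23\right) \frac{1}{28 - 23} - 40786 = 2 \left(-23\right) \frac{1}{5} - 40786 = - \frac{46}{5} - 40786 = - \frac{203976}{5}$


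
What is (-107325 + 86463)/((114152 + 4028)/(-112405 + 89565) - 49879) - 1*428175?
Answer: -24392132683821/56967727 ≈ -4.2817e+5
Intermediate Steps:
(-107325 + 86463)/((114152 + 4028)/(-112405 + 89565) - 49879) - 1*428175 = -20862/(118180/(-22840) - 49879) - 428175 = -20862/(118180*(-1/22840) - 49879) - 428175 = -20862/(-5909/1142 - 49879) - 428175 = -20862/(-56967727/1142) - 428175 = -20862*(-1142/56967727) - 428175 = 23824404/56967727 - 428175 = -24392132683821/56967727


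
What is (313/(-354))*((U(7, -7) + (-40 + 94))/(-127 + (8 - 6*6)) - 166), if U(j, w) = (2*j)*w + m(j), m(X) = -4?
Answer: 4019233/27435 ≈ 146.50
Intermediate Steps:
U(j, w) = -4 + 2*j*w (U(j, w) = (2*j)*w - 4 = 2*j*w - 4 = -4 + 2*j*w)
(313/(-354))*((U(7, -7) + (-40 + 94))/(-127 + (8 - 6*6)) - 166) = (313/(-354))*(((-4 + 2*7*(-7)) + (-40 + 94))/(-127 + (8 - 6*6)) - 166) = (313*(-1/354))*(((-4 - 98) + 54)/(-127 + (8 - 36)) - 166) = -313*((-102 + 54)/(-127 - 28) - 166)/354 = -313*(-48/(-155) - 166)/354 = -313*(-48*(-1/155) - 166)/354 = -313*(48/155 - 166)/354 = -313/354*(-25682/155) = 4019233/27435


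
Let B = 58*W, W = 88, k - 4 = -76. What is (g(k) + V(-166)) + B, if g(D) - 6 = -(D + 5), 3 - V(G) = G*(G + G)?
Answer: -49932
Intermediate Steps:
k = -72 (k = 4 - 76 = -72)
V(G) = 3 - 2*G² (V(G) = 3 - G*(G + G) = 3 - G*2*G = 3 - 2*G²)
g(D) = 1 - D (g(D) = 6 - (D + 5) = 6 - (5 + D) = 6 + (-5 - D) = 1 - D)
B = 5104 (B = 58*88 = 5104)
(g(k) + V(-166)) + B = ((1 - 1*(-72)) + (3 - 2*(-166)²)) + 5104 = ((1 + 72) + (3 - 2*27556)) + 5104 = (73 + (3 - 55112)) + 5104 = (73 - 55109) + 5104 = -55036 + 5104 = -49932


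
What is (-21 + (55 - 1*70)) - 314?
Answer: -350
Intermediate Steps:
(-21 + (55 - 1*70)) - 314 = (-21 + (55 - 70)) - 314 = (-21 - 15) - 314 = -36 - 314 = -350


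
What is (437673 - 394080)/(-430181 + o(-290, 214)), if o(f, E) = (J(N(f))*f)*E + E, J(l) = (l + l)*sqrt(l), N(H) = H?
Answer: -6247850477/125243872237740363 - 523040438800*I*sqrt(290)/125243872237740363 ≈ -4.9886e-8 - 7.1118e-5*I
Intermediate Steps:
J(l) = 2*l**(3/2) (J(l) = (2*l)*sqrt(l) = 2*l**(3/2))
o(f, E) = E + 2*E*f**(5/2) (o(f, E) = ((2*f**(3/2))*f)*E + E = (2*f**(5/2))*E + E = 2*E*f**(5/2) + E = E + 2*E*f**(5/2))
(437673 - 394080)/(-430181 + o(-290, 214)) = (437673 - 394080)/(-430181 + 214*(1 + 2*(-290)**(5/2))) = 43593/(-430181 + 214*(1 + 2*(84100*I*sqrt(290)))) = 43593/(-430181 + 214*(1 + 168200*I*sqrt(290))) = 43593/(-430181 + (214 + 35994800*I*sqrt(290))) = 43593/(-429967 + 35994800*I*sqrt(290))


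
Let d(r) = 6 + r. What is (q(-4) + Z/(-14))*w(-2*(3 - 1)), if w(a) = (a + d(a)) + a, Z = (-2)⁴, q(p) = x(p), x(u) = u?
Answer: 216/7 ≈ 30.857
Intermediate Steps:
q(p) = p
Z = 16
w(a) = 6 + 3*a (w(a) = (a + (6 + a)) + a = (6 + 2*a) + a = 6 + 3*a)
(q(-4) + Z/(-14))*w(-2*(3 - 1)) = (-4 + 16/(-14))*(6 + 3*(-2*(3 - 1))) = (-4 + 16*(-1/14))*(6 + 3*(-2*2)) = (-4 - 8/7)*(6 + 3*(-4)) = -36*(6 - 12)/7 = -36/7*(-6) = 216/7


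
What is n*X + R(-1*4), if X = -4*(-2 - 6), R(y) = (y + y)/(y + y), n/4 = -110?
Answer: -14079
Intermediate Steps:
n = -440 (n = 4*(-110) = -440)
R(y) = 1 (R(y) = (2*y)/((2*y)) = (2*y)*(1/(2*y)) = 1)
X = 32 (X = -4*(-8) = -1*(-32) = 32)
n*X + R(-1*4) = -440*32 + 1 = -14080 + 1 = -14079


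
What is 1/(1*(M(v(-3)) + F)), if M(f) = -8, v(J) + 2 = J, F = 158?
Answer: 1/150 ≈ 0.0066667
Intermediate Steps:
v(J) = -2 + J
1/(1*(M(v(-3)) + F)) = 1/(1*(-8 + 158)) = 1/(1*150) = 1/150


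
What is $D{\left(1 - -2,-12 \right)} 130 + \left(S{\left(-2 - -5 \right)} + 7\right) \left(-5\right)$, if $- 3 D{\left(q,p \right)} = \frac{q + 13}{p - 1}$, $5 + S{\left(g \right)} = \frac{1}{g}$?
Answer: $\frac{125}{3} \approx 41.667$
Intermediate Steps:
$S{\left(g \right)} = -5 + \frac{1}{g}$
$D{\left(q,p \right)} = - \frac{13 + q}{3 \left(-1 + p\right)}$ ($D{\left(q,p \right)} = - \frac{\left(q + 13\right) \frac{1}{p - 1}}{3} = - \frac{\left(13 + q\right) \frac{1}{-1 + p}}{3} = - \frac{\frac{1}{-1 + p} \left(13 + q\right)}{3} = - \frac{13 + q}{3 \left(-1 + p\right)}$)
$D{\left(1 - -2,-12 \right)} 130 + \left(S{\left(-2 - -5 \right)} + 7\right) \left(-5\right) = \frac{-13 - \left(1 - -2\right)}{3 \left(-1 - 12\right)} 130 + \left(\left(-5 + \frac{1}{-2 - -5}\right) + 7\right) \left(-5\right) = \frac{-13 - \left(1 + 2\right)}{3 \left(-13\right)} 130 + \left(\left(-5 + \frac{1}{-2 + 5}\right) + 7\right) \left(-5\right) = \frac{1}{3} \left(- \frac{1}{13}\right) \left(-13 - 3\right) 130 + \left(\left(-5 + \frac{1}{3}\right) + 7\right) \left(-5\right) = \frac{1}{3} \left(- \frac{1}{13}\right) \left(-16\right) 130 + \left(- \frac{14}{3} + 7\right) \left(-5\right) = \frac{16}{39} \cdot 130 + \frac{7}{3} \left(-5\right) = \frac{160}{3} - \frac{35}{3} = \frac{125}{3}$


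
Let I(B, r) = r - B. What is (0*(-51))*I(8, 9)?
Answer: 0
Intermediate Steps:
(0*(-51))*I(8, 9) = (0*(-51))*(9 - 1*8) = 0*(9 - 8) = 0*1 = 0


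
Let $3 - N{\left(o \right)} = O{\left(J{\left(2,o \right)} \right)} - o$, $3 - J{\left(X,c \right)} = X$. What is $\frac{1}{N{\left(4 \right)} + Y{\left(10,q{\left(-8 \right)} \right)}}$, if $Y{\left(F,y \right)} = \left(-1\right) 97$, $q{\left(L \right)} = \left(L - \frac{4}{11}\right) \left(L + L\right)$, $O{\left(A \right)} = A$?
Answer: $- \frac{1}{91} \approx -0.010989$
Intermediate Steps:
$J{\left(X,c \right)} = 3 - X$
$q{\left(L \right)} = 2 L \left(- \frac{4}{11} + L\right)$ ($q{\left(L \right)} = \left(L - \frac{4}{11}\right) 2 L = \left(- \frac{4}{11} + L\right) 2 L = 2 L \left(- \frac{4}{11} + L\right)$)
$Y{\left(F,y \right)} = -97$
$N{\left(o \right)} = 2 + o$ ($N{\left(o \right)} = 3 - \left(\left(3 - 2\right) - o\right) = 3 - \left(1 - o\right) = 3 + \left(-1 + o\right) = 2 + o$)
$\frac{1}{N{\left(4 \right)} + Y{\left(10,q{\left(-8 \right)} \right)}} = \frac{1}{\left(2 + 4\right) - 97} = \frac{1}{6 - 97} = \frac{1}{-91} = - \frac{1}{91}$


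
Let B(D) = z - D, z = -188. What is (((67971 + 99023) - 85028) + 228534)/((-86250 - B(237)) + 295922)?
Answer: 310500/210097 ≈ 1.4779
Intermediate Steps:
B(D) = -188 - D
(((67971 + 99023) - 85028) + 228534)/((-86250 - B(237)) + 295922) = (((67971 + 99023) - 85028) + 228534)/((-86250 - (-188 - 1*237)) + 295922) = ((166994 - 85028) + 228534)/((-86250 - (-188 - 237)) + 295922) = (81966 + 228534)/((-86250 - 1*(-425)) + 295922) = 310500/((-86250 + 425) + 295922) = 310500/(-85825 + 295922) = 310500/210097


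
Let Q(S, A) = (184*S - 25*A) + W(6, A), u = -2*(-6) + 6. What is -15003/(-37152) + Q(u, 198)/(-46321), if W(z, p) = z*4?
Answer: 83879699/191213088 ≈ 0.43867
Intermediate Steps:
W(z, p) = 4*z
u = 18 (u = 12 + 6 = 18)
Q(S, A) = 24 - 25*A + 184*S (Q(S, A) = (184*S - 25*A) + 4*6 = (-25*A + 184*S) + 24 = 24 - 25*A + 184*S)
-15003/(-37152) + Q(u, 198)/(-46321) = -15003/(-37152) + (24 - 25*198 + 184*18)/(-46321) = -15003*(-1/37152) + (24 - 4950 + 3312)*(-1/46321) = 1667/4128 - 1614*(-1/46321) = 1667/4128 + 1614/46321 = 83879699/191213088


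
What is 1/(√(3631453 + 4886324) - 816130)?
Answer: -816130/666059659123 - √8517777/666059659123 ≈ -1.2297e-6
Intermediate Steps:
1/(√(3631453 + 4886324) - 816130) = 1/(√8517777 - 816130) = 1/(-816130 + √8517777)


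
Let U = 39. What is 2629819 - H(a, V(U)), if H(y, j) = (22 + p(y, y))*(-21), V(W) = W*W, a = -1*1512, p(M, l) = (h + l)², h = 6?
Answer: 50259037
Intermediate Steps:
p(M, l) = (6 + l)²
a = -1512
V(W) = W²
H(y, j) = -462 - 21*(6 + y)² (H(y, j) = (22 + (6 + y)²)*(-21) = -462 - 21*(6 + y)²)
2629819 - H(a, V(U)) = 2629819 - (-462 - 21*(6 - 1512)²) = 2629819 - (-462 - 21*(-1506)²) = 2629819 - (-462 - 21*2268036) = 2629819 - (-462 - 47628756) = 2629819 - 1*(-47629218) = 2629819 + 47629218 = 50259037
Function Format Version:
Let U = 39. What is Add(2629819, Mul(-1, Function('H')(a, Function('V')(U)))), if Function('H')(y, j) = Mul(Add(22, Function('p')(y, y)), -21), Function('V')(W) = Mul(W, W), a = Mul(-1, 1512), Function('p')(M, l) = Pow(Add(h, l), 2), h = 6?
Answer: 50259037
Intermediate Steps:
Function('p')(M, l) = Pow(Add(6, l), 2)
a = -1512
Function('V')(W) = Pow(W, 2)
Function('H')(y, j) = Add(-462, Mul(-21, Pow(Add(6, y), 2))) (Function('H')(y, j) = Mul(Add(22, Pow(Add(6, y), 2)), -21) = Add(-462, Mul(-21, Pow(Add(6, y), 2))))
Add(2629819, Mul(-1, Function('H')(a, Function('V')(U)))) = Add(2629819, Mul(-1, Add(-462, Mul(-21, Pow(Add(6, -1512), 2))))) = Add(2629819, Mul(-1, Add(-462, Mul(-21, Pow(-1506, 2))))) = Add(2629819, Mul(-1, Add(-462, Mul(-21, 2268036)))) = Add(2629819, Mul(-1, Add(-462, -47628756))) = Add(2629819, Mul(-1, -47629218)) = Add(2629819, 47629218) = 50259037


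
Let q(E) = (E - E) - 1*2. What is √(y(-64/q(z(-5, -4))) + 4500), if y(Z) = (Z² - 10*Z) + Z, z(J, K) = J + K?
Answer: 2*√1309 ≈ 72.360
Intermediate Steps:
q(E) = -2 (q(E) = 0 - 2 = -2)
y(Z) = Z² - 9*Z
√(y(-64/q(z(-5, -4))) + 4500) = √((-64/(-2))*(-9 - 64/(-2)) + 4500) = √((-64*(-½))*(-9 - 64*(-½)) + 4500) = √(32*(-9 + 32) + 4500) = √(32*23 + 4500) = √(736 + 4500) = √5236 = 2*√1309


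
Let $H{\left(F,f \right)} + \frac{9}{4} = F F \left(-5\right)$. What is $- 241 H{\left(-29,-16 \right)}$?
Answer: $\frac{4055789}{4} \approx 1.0139 \cdot 10^{6}$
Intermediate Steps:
$H{\left(F,f \right)} = - \frac{9}{4} - 5 F^{2}$ ($H{\left(F,f \right)} = - \frac{9}{4} + F F \left(-5\right) = - \frac{9}{4} + F^{2} \left(-5\right) = - \frac{9}{4} - 5 F^{2}$)
$- 241 H{\left(-29,-16 \right)} = - 241 \left(- \frac{9}{4} - 5 \left(-29\right)^{2}\right) = - 241 \left(- \frac{9}{4} - 4205\right) = \left(-241\right) \left(- \frac{16829}{4}\right) = \frac{4055789}{4}$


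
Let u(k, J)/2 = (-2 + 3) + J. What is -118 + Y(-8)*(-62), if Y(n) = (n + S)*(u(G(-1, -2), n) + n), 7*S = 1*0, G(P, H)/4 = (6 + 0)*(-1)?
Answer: -11030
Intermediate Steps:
G(P, H) = -24 (G(P, H) = 4*((6 + 0)*(-1)) = 4*(6*(-1)) = 4*(-6) = -24)
u(k, J) = 2 + 2*J (u(k, J) = 2*((-2 + 3) + J) = 2*(1 + J) = 2 + 2*J)
S = 0 (S = (1*0)/7 = (⅐)*0 = 0)
Y(n) = n*(2 + 3*n) (Y(n) = (n + 0)*((2 + 2*n) + n) = n*(2 + 3*n))
-118 + Y(-8)*(-62) = -118 - 8*(2 + 3*(-8))*(-62) = -118 - 8*(2 - 24)*(-62) = -118 - 8*(-22)*(-62) = -118 + 176*(-62) = -118 - 10912 = -11030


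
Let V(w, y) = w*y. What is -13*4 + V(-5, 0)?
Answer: -52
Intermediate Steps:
-13*4 + V(-5, 0) = -13*4 - 5*0 = -52 + 0 = -52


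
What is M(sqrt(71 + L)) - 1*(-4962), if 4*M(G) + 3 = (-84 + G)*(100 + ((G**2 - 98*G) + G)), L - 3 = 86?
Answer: -17515/4 + 8408*sqrt(10) ≈ 22210.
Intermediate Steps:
L = 89 (L = 3 + 86 = 89)
M(G) = -3/4 + (-84 + G)*(100 + G**2 - 97*G)/4 (M(G) = -3/4 + ((-84 + G)*(100 + ((G**2 - 98*G) + G)))/4 = -3/4 + ((-84 + G)*(100 + (G**2 - 97*G)))/4 = -3/4 + ((-84 + G)*(100 + G**2 - 97*G))/4 = -3/4 + (-84 + G)*(100 + G**2 - 97*G)/4)
M(sqrt(71 + L)) - 1*(-4962) = (-8403/4 + 2062*sqrt(71 + 89) - 181*(sqrt(71 + 89))**2/4 + (sqrt(71 + 89))**3/4) - 1*(-4962) = (-8403/4 + 2062*sqrt(160) - 181*(sqrt(160))**2/4 + (sqrt(160))**3/4) + 4962 = (-8403/4 + 2062*(4*sqrt(10)) - 181*(4*sqrt(10))**2/4 + (4*sqrt(10))**3/4) + 4962 = (-8403/4 + 8248*sqrt(10) - 181/4*160 + (640*sqrt(10))/4) + 4962 = (-8403/4 + 8248*sqrt(10) - 7240 + 160*sqrt(10)) + 4962 = (-37363/4 + 8408*sqrt(10)) + 4962 = -17515/4 + 8408*sqrt(10)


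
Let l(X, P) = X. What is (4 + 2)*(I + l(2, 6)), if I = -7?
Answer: -30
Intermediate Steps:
(4 + 2)*(I + l(2, 6)) = (4 + 2)*(-7 + 2) = 6*(-5) = -30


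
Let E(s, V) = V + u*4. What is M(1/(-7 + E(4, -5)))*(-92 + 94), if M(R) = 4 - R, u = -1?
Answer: 65/8 ≈ 8.1250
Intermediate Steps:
E(s, V) = -4 + V (E(s, V) = V - 1*4 = V - 4 = -4 + V)
M(1/(-7 + E(4, -5)))*(-92 + 94) = (4 - 1/(-7 + (-4 - 5)))*(-92 + 94) = (4 - 1/(-7 - 9))*2 = (4 - 1/(-16))*2 = (4 - 1*(-1/16))*2 = (4 + 1/16)*2 = (65/16)*2 = 65/8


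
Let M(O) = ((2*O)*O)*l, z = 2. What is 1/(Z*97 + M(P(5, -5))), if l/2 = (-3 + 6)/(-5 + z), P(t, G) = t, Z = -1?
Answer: -1/197 ≈ -0.0050761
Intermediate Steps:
l = -2 (l = 2*((-3 + 6)/(-5 + 2)) = 2*(3/(-3)) = 2*(3*(-⅓)) = 2*(-1) = -2)
M(O) = -4*O² (M(O) = ((2*O)*O)*(-2) = (2*O²)*(-2) = -4*O²)
1/(Z*97 + M(P(5, -5))) = 1/(-1*97 - 4*5²) = 1/(-97 - 4*25) = 1/(-97 - 100) = 1/(-197) = -1/197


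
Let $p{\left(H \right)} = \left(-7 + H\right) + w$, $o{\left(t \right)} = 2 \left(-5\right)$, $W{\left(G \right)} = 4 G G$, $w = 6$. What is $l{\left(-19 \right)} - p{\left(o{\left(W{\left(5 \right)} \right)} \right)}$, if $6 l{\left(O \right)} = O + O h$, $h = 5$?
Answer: $-8$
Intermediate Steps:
$W{\left(G \right)} = 4 G^{2}$
$o{\left(t \right)} = -10$
$p{\left(H \right)} = -1 + H$ ($p{\left(H \right)} = \left(-7 + H\right) + 6 = -1 + H$)
$l{\left(O \right)} = O$ ($l{\left(O \right)} = \frac{O + O 5}{6} = \frac{O + 5 O}{6} = \frac{6 O}{6} = O$)
$l{\left(-19 \right)} - p{\left(o{\left(W{\left(5 \right)} \right)} \right)} = -19 - \left(-1 - 10\right) = -19 - -11 = -19 + 11 = -8$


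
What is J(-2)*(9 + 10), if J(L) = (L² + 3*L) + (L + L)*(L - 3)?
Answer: 342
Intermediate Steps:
J(L) = L² + 3*L + 2*L*(-3 + L) (J(L) = (L² + 3*L) + (2*L)*(-3 + L) = (L² + 3*L) + 2*L*(-3 + L) = L² + 3*L + 2*L*(-3 + L))
J(-2)*(9 + 10) = (3*(-2)*(-1 - 2))*(9 + 10) = (3*(-2)*(-3))*19 = 18*19 = 342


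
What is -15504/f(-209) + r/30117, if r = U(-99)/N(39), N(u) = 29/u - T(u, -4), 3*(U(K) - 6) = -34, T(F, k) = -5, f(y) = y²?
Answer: -344086495/969345762 ≈ -0.35497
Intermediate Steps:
U(K) = -16/3 (U(K) = 6 + (⅓)*(-34) = 6 - 34/3 = -16/3)
N(u) = 5 + 29/u (N(u) = 29/u - 1*(-5) = 29/u + 5 = 5 + 29/u)
r = -13/14 (r = -16/(3*(5 + 29/39)) = -16/(3*224/39) = -16/3*39/224 = -13/14 ≈ -0.92857)
-15504/f(-209) + r/30117 = -15504/((-209)²) - 13/14/30117 = -15504/43681 - 13/14*1/30117 = -15504*1/43681 - 13/421638 = -816/2299 - 13/421638 = -344086495/969345762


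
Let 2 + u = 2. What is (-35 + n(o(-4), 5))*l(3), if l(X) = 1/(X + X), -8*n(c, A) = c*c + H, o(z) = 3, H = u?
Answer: -289/48 ≈ -6.0208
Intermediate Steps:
u = 0 (u = -2 + 2 = 0)
H = 0
n(c, A) = -c**2/8 (n(c, A) = -(c*c + 0)/8 = -(c**2 + 0)/8 = -c**2/8)
l(X) = 1/(2*X)
(-35 + n(o(-4), 5))*l(3) = (-35 - 1/8*3**2)*((1/2)/3) = (-35 - 1/8*9)*((1/2)*(1/3)) = (-35 - 9/8)*(1/6) = -289/8*1/6 = -289/48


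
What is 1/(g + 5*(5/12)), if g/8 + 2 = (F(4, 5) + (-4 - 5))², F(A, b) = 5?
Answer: 12/1369 ≈ 0.0087655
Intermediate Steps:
g = 112 (g = -16 + 8*(5 + (-4 - 5))² = -16 + 8*(5 - 9)² = -16 + 8*(-4)² = -16 + 8*16 = -16 + 128 = 112)
1/(g + 5*(5/12)) = 1/(112 + 5*(5/12)) = 1/(112 + 25/12) = 1/(1369/12) = 12/1369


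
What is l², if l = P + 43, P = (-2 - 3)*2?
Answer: 1089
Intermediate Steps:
P = -10 (P = -5*2 = -10)
l = 33 (l = -10 + 43 = 33)
l² = 33² = 1089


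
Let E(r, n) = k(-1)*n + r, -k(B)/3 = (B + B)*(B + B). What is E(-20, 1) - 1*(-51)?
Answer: 19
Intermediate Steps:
k(B) = -12*B² (k(B) = -3*(B + B)*(B + B) = -3*2*B*2*B = -12*B²)
E(r, n) = r - 12*n (E(r, n) = (-12*(-1)²)*n + r = (-12*1)*n + r = -12*n + r = r - 12*n)
E(-20, 1) - 1*(-51) = (-20 - 12*1) - 1*(-51) = (-20 - 12) + 51 = -32 + 51 = 19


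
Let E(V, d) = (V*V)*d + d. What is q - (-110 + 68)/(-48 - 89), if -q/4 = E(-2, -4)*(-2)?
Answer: -21962/137 ≈ -160.31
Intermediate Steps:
E(V, d) = d + d*V² (E(V, d) = V²*d + d = d*V² + d = d + d*V²)
q = -160 (q = -4*(-4*(1 + (-2)²))*(-2) = -4*(-4*(1 + 4))*(-2) = -4*(-4*5)*(-2) = -(-80)*(-2) = -4*40 = -160)
q - (-110 + 68)/(-48 - 89) = -160 - (-110 + 68)/(-48 - 89) = -160 - (-42)/(-137) = -160 - (-42)*(-1)/137 = -160 - 1*42/137 = -160 - 42/137 = -21962/137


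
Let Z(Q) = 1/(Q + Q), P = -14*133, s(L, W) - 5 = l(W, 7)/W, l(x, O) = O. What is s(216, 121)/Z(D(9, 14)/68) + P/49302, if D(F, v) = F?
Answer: 352801/271161 ≈ 1.3011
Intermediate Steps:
s(L, W) = 5 + 7/W
P = -1862
Z(Q) = 1/(2*Q)
s(216, 121)/Z(D(9, 14)/68) + P/49302 = (5 + 7/121)/((1/(2*((9/68))))) - 1862/49302 = (5 + 7*(1/121))/((1/(2*((9*(1/68)))))) - 1862*1/49302 = (5 + 7/121)/((1/(2*(9/68)))) - 931/24651 = 612/(121*(((1/2)*(68/9)))) - 931/24651 = 612/(121*(34/9)) - 931/24651 = (612/121)*(9/34) - 931/24651 = 162/121 - 931/24651 = 352801/271161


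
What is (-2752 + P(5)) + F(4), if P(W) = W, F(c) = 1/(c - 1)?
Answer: -8240/3 ≈ -2746.7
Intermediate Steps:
F(c) = 1/(-1 + c)
(-2752 + P(5)) + F(4) = (-2752 + 5) + 1/(-1 + 4) = -2747 + 1/3 = -8240/3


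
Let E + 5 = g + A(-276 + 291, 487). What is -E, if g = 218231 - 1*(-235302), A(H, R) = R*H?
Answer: -460833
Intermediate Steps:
A(H, R) = H*R
g = 453533 (g = 218231 + 235302 = 453533)
E = 460833 (E = -5 + (453533 + (-276 + 291)*487) = -5 + (453533 + 15*487) = -5 + (453533 + 7305) = -5 + 460838 = 460833)
-E = -1*460833 = -460833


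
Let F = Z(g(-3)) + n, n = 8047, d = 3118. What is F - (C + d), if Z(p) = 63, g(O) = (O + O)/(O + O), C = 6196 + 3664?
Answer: -4868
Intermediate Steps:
C = 9860
g(O) = 1 (g(O) = (2*O)/((2*O)) = (2*O)*(1/(2*O)) = 1)
F = 8110 (F = 63 + 8047 = 8110)
F - (C + d) = 8110 - (9860 + 3118) = 8110 - 1*12978 = 8110 - 12978 = -4868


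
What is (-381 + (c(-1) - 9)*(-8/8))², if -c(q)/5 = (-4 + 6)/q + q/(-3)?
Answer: 1301881/9 ≈ 1.4465e+5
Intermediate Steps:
c(q) = -10/q + 5*q/3 (c(q) = -5*((-4 + 6)/q + q/(-3)) = -5*(2/q + q*(-⅓)) = -5*(2/q - q/3) = -10/q + 5*q/3)
(-381 + (c(-1) - 9)*(-8/8))² = (-381 + ((-10/(-1) + (5/3)*(-1)) - 9)*(-8/8))² = (-381 + ((-10*(-1) - 5/3) - 9)*(-8*⅛))² = (-381 + ((10 - 5/3) - 9)*(-1))² = (-381 + (25/3 - 9)*(-1))² = (-381 - ⅔*(-1))² = (-381 + ⅔)² = (-1141/3)² = 1301881/9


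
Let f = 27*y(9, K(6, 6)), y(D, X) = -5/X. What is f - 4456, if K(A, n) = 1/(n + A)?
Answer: -6076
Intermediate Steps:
K(A, n) = 1/(A + n)
f = -1620 (f = 27*(-5/(1/(6 + 6))) = 27*(-5/(1/12)) = 27*(-5/1/12) = 27*(-5*12) = 27*(-60) = -1620)
f - 4456 = -1620 - 4456 = -6076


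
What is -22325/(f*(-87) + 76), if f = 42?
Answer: 22325/3578 ≈ 6.2395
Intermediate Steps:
-22325/(f*(-87) + 76) = -22325/(42*(-87) + 76) = -22325/(-3654 + 76) = -22325/(-3578) = -22325*(-1/3578) = 22325/3578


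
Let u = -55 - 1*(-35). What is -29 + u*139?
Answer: -2809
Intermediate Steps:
u = -20 (u = -55 + 35 = -20)
-29 + u*139 = -29 - 20*139 = -29 - 2780 = -2809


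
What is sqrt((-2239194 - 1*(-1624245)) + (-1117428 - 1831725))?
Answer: I*sqrt(3564102) ≈ 1887.9*I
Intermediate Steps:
sqrt((-2239194 - 1*(-1624245)) + (-1117428 - 1831725)) = sqrt((-2239194 + 1624245) - 2949153) = sqrt(-614949 - 2949153) = sqrt(-3564102) = I*sqrt(3564102)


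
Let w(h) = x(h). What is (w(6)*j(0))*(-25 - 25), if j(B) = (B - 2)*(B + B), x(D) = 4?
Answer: 0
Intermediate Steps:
w(h) = 4
j(B) = 2*B*(-2 + B) (j(B) = (-2 + B)*(2*B) = 2*B*(-2 + B))
(w(6)*j(0))*(-25 - 25) = (4*(2*0*(-2 + 0)))*(-25 - 25) = (4*(2*0*(-2)))*(-50) = (4*0)*(-50) = 0*(-50) = 0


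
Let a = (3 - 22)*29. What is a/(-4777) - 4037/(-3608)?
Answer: 1933887/1566856 ≈ 1.2342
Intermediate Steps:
a = -551 (a = -19*29 = -551)
a/(-4777) - 4037/(-3608) = -551/(-4777) - 4037/(-3608) = -551*(-1/4777) - 4037*(-1/3608) = 551/4777 + 367/328 = 1933887/1566856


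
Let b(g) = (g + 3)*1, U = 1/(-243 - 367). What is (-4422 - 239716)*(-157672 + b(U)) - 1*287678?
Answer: 11740275648489/305 ≈ 3.8493e+10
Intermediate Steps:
U = -1/610 (U = 1/(-610) = -1/610 ≈ -0.0016393)
b(g) = 3 + g (b(g) = (3 + g)*1 = 3 + g)
(-4422 - 239716)*(-157672 + b(U)) - 1*287678 = (-4422 - 239716)*(-157672 + (3 - 1/610)) - 1*287678 = -244138*(-157672 + 1829/610) - 287678 = -244138*(-96178091/610) - 287678 = 11740363390279/305 - 287678 = 11740275648489/305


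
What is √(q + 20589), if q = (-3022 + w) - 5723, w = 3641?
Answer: √15485 ≈ 124.44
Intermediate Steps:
q = -5104 (q = (-3022 + 3641) - 5723 = 619 - 5723 = -5104)
√(q + 20589) = √(-5104 + 20589) = √15485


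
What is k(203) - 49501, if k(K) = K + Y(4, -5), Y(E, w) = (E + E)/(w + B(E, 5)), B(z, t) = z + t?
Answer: -49296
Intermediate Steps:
B(z, t) = t + z
Y(E, w) = 2*E/(5 + E + w) (Y(E, w) = (E + E)/(w + (5 + E)) = (2*E)/(5 + E + w) = 2*E/(5 + E + w))
k(K) = 2 + K (k(K) = K + 2*4/(5 + 4 - 5) = K + 2*4/4 = K + 2*4*(¼) = K + 2 = 2 + K)
k(203) - 49501 = (2 + 203) - 49501 = 205 - 49501 = -49296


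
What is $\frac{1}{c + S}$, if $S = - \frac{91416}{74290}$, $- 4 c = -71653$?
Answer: $\frac{148580}{2661367853} \approx 5.5828 \cdot 10^{-5}$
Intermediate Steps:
$c = \frac{71653}{4}$ ($c = \left(- \frac{1}{4}\right) \left(-71653\right) = \frac{71653}{4} \approx 17913.0$)
$S = - \frac{45708}{37145}$ ($S = \left(-91416\right) \frac{1}{74290} = - \frac{45708}{37145} \approx -1.2305$)
$\frac{1}{c + S} = \frac{1}{\frac{71653}{4} - \frac{45708}{37145}} = \frac{1}{\frac{2661367853}{148580}} = \frac{148580}{2661367853}$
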